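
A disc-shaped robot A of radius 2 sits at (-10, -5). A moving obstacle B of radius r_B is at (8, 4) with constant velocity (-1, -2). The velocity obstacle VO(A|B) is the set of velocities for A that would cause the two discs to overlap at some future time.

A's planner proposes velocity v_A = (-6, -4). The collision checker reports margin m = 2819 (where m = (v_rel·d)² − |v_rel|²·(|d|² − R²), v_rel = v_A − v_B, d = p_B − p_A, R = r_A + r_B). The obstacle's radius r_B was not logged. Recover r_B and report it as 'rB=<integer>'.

m = 2819
d = (18, 9);  v_rel = (-5, -2),  |v_rel|² = 29
v_rel×d = (-5)·(9) − (-2)·(18) = -9
since m = R²·29 − (-9)²:  R² = (81 + 2819) / 29 = 100
R = √100 = 10  ⇒  r_B = 10 − 2 = 8

rB=8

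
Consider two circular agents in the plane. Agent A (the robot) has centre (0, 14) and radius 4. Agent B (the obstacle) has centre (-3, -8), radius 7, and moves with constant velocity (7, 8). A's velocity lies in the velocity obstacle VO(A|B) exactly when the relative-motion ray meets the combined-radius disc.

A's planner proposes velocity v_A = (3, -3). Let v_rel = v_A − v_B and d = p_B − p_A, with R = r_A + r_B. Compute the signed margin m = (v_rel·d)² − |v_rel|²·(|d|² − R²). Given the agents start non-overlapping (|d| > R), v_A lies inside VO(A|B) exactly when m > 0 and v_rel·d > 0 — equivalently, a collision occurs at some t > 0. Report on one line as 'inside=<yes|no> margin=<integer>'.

d = (-3, -22),  |d|² = 493;  R = 4+7 = 11,  c = 493−11² = 372
v_rel = (-4, -11),  |v_rel|² = 137;  v_rel·d = (-4)·(-3) + (-11)·(-22) = 254
137·t² − 508·t + 372 = 0  ⇒  m = 254² − 137·372 = 13552
m = 13552 > 0,  v_rel·d = 254 > 0  ⇒  inside

inside=yes margin=13552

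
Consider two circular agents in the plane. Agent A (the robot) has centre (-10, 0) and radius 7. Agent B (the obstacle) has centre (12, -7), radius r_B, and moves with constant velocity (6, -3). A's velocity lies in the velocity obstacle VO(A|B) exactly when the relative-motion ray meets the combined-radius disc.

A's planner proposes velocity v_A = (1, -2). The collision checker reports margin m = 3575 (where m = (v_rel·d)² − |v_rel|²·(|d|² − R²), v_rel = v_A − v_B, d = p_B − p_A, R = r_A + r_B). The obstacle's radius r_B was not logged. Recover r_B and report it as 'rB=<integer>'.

m = 3575
d = (22, -7);  v_rel = (-5, 1),  |v_rel|² = 26
v_rel×d = (-5)·(-7) − (1)·(22) = 13
since m = R²·26 − 13²:  R² = (169 + 3575) / 26 = 144
R = √144 = 12  ⇒  r_B = 12 − 7 = 5

rB=5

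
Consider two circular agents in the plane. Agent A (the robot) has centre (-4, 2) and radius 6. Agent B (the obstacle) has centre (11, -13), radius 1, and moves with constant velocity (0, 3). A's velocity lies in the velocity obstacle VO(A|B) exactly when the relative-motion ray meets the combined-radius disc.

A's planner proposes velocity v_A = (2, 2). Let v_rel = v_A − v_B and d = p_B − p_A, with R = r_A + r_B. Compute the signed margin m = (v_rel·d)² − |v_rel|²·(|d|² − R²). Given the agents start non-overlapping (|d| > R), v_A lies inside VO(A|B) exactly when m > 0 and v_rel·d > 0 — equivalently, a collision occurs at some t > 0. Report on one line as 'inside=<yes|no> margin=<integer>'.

d = (15, -15),  |d|² = 450;  R = 6+1 = 7,  c = 450−7² = 401
v_rel = (2, -1),  |v_rel|² = 5;  v_rel·d = (2)·(15) + (-1)·(-15) = 45
5·t² − 90·t + 401 = 0  ⇒  m = 45² − 5·401 = 20
m = 20 > 0,  v_rel·d = 45 > 0  ⇒  inside

inside=yes margin=20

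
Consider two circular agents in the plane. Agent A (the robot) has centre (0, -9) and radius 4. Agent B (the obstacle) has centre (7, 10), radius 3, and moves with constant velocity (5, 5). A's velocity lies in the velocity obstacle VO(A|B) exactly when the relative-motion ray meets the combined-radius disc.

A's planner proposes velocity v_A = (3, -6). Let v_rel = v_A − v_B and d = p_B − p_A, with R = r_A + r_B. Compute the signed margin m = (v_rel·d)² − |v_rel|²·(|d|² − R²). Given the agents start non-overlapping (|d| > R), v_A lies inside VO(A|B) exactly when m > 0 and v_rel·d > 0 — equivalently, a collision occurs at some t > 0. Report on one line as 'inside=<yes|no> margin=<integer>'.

d = (7, 19),  |d|² = 410;  R = 4+3 = 7,  c = 410−7² = 361
v_rel = (-2, -11),  |v_rel|² = 125;  v_rel·d = (-2)·(7) + (-11)·(19) = -223
125·t² + 446·t + 361 = 0  ⇒  m = (-223)² − 125·361 = 4604
m = 4604 > 0,  v_rel·d = -223 < 0  ⇒  outside

inside=no margin=4604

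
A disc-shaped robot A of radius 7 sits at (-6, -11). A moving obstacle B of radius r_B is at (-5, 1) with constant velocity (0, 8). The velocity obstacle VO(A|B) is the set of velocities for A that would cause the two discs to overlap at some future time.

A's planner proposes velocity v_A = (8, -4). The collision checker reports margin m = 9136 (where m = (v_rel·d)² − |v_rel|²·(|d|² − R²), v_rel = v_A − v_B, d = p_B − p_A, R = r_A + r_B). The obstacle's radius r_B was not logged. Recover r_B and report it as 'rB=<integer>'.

m = 9136
d = (1, 12);  v_rel = (8, -12),  |v_rel|² = 208
v_rel×d = (8)·(12) − (-12)·(1) = 108
since m = R²·208 − 108²:  R² = (11664 + 9136) / 208 = 100
R = √100 = 10  ⇒  r_B = 10 − 7 = 3

rB=3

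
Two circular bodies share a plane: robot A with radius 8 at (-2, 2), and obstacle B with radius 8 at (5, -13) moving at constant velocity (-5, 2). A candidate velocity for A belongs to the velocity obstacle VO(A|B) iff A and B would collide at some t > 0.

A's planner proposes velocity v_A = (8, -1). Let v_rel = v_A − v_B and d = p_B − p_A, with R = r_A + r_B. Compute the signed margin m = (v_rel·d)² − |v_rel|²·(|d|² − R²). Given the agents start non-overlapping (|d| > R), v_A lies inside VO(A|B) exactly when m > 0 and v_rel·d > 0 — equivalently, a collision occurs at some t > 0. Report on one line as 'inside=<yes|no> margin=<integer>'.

d = (7, -15),  |d|² = 274;  R = 8+8 = 16,  c = 274−16² = 18
v_rel = (13, -3),  |v_rel|² = 178;  v_rel·d = (13)·(7) + (-3)·(-15) = 136
178·t² − 272·t + 18 = 0  ⇒  m = 136² − 178·18 = 15292
m = 15292 > 0,  v_rel·d = 136 > 0  ⇒  inside

inside=yes margin=15292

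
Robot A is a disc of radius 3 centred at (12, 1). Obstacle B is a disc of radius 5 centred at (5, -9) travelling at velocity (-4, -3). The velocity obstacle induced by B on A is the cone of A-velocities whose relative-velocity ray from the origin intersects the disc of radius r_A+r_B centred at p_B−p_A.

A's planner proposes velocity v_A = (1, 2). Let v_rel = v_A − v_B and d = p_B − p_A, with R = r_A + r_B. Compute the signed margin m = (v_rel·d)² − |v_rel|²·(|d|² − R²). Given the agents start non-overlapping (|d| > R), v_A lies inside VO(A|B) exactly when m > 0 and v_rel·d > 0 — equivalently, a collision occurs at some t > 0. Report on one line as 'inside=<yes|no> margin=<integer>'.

d = (-7, -10),  |d|² = 149;  R = 3+5 = 8,  c = 149−8² = 85
v_rel = (5, 5),  |v_rel|² = 50;  v_rel·d = (5)·(-7) + (5)·(-10) = -85
50·t² + 170·t + 85 = 0  ⇒  m = (-85)² − 50·85 = 2975
m = 2975 > 0,  v_rel·d = -85 < 0  ⇒  outside

inside=no margin=2975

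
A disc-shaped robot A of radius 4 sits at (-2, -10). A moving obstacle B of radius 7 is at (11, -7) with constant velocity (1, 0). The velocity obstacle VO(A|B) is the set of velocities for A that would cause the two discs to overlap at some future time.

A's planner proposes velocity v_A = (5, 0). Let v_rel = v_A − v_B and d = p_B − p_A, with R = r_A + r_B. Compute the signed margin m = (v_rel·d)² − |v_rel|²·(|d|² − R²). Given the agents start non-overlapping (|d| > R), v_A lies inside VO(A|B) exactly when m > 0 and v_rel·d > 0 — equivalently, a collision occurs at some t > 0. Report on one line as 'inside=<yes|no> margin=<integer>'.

d = (13, 3),  |d|² = 178;  R = 4+7 = 11,  c = 178−11² = 57
v_rel = (4, 0),  |v_rel|² = 16;  v_rel·d = (4)·(13) + (0)·(3) = 52
16·t² − 104·t + 57 = 0  ⇒  m = 52² − 16·57 = 1792
m = 1792 > 0,  v_rel·d = 52 > 0  ⇒  inside

inside=yes margin=1792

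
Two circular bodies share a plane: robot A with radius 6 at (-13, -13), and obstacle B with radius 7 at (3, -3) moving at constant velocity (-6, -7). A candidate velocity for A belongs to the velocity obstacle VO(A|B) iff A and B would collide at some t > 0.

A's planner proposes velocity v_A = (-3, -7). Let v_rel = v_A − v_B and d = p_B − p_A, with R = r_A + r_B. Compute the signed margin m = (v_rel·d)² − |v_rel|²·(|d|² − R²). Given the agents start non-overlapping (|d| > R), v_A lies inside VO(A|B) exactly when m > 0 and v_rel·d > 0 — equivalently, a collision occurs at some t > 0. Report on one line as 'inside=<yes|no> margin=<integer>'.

d = (16, 10),  |d|² = 356;  R = 6+7 = 13,  c = 356−13² = 187
v_rel = (3, 0),  |v_rel|² = 9;  v_rel·d = (3)·(16) + (0)·(10) = 48
9·t² − 96·t + 187 = 0  ⇒  m = 48² − 9·187 = 621
m = 621 > 0,  v_rel·d = 48 > 0  ⇒  inside

inside=yes margin=621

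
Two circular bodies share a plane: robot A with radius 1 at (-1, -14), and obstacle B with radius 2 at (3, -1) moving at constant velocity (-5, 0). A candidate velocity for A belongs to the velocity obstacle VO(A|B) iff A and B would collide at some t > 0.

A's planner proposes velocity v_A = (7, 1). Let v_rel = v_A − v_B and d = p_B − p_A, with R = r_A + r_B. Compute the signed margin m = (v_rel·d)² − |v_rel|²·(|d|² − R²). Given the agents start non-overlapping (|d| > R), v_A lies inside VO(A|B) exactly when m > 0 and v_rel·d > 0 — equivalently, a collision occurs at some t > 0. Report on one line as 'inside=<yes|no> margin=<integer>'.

d = (4, 13),  |d|² = 185;  R = 1+2 = 3,  c = 185−3² = 176
v_rel = (12, 1),  |v_rel|² = 145;  v_rel·d = (12)·(4) + (1)·(13) = 61
145·t² − 122·t + 176 = 0  ⇒  m = 61² − 145·176 = -21799
m = -21799 < 0,  v_rel·d = 61 > 0  ⇒  outside

inside=no margin=-21799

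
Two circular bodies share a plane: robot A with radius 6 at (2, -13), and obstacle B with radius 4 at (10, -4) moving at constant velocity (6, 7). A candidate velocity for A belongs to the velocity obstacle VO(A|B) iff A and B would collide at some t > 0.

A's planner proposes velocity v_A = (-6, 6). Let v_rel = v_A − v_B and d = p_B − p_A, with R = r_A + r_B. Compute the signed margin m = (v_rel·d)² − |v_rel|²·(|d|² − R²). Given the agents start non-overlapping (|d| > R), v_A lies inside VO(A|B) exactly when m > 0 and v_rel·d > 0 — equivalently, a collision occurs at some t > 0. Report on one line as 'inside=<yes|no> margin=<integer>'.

d = (8, 9),  |d|² = 145;  R = 6+4 = 10,  c = 145−10² = 45
v_rel = (-12, -1),  |v_rel|² = 145;  v_rel·d = (-12)·(8) + (-1)·(9) = -105
145·t² + 210·t + 45 = 0  ⇒  m = (-105)² − 145·45 = 4500
m = 4500 > 0,  v_rel·d = -105 < 0  ⇒  outside

inside=no margin=4500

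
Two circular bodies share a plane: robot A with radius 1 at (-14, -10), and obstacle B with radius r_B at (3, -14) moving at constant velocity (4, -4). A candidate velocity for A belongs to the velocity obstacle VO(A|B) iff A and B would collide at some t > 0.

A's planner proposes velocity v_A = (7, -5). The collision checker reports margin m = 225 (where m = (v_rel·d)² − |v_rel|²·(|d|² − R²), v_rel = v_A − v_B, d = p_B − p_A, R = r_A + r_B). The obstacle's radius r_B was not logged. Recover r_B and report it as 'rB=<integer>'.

m = 225
d = (17, -4);  v_rel = (3, -1),  |v_rel|² = 10
v_rel×d = (3)·(-4) − (-1)·(17) = 5
since m = R²·10 − 5²:  R² = (25 + 225) / 10 = 25
R = √25 = 5  ⇒  r_B = 5 − 1 = 4

rB=4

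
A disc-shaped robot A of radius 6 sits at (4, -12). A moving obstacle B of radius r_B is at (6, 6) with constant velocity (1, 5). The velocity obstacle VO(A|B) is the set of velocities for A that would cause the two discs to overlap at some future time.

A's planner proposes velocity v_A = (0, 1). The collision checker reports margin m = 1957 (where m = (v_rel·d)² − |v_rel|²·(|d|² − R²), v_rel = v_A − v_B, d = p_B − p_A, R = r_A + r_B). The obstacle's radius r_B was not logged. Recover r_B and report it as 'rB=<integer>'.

m = 1957
d = (2, 18);  v_rel = (-1, -4),  |v_rel|² = 17
v_rel×d = (-1)·(18) − (-4)·(2) = -10
since m = R²·17 − (-10)²:  R² = (100 + 1957) / 17 = 121
R = √121 = 11  ⇒  r_B = 11 − 6 = 5

rB=5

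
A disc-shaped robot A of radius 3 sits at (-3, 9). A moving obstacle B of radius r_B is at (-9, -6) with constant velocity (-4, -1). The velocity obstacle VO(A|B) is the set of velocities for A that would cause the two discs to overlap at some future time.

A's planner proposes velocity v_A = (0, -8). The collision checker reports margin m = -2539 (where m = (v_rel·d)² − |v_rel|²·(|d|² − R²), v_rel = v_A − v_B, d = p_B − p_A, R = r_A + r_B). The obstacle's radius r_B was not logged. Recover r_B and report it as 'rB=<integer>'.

m = -2539
d = (-6, -15);  v_rel = (4, -7),  |v_rel|² = 65
v_rel×d = (4)·(-15) − (-7)·(-6) = -102
since m = R²·65 − (-102)²:  R² = (10404 + -2539) / 65 = 121
R = √121 = 11  ⇒  r_B = 11 − 3 = 8

rB=8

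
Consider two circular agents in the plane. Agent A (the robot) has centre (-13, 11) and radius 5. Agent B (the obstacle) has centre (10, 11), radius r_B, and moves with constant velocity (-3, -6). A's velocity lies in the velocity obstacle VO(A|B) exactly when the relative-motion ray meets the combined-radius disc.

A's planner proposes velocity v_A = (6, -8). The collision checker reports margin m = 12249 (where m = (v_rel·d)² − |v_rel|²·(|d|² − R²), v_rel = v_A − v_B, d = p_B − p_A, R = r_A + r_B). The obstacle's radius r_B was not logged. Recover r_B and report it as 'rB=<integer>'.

m = 12249
d = (23, 0);  v_rel = (9, -2),  |v_rel|² = 85
v_rel×d = (9)·(0) − (-2)·(23) = 46
since m = R²·85 − 46²:  R² = (2116 + 12249) / 85 = 169
R = √169 = 13  ⇒  r_B = 13 − 5 = 8

rB=8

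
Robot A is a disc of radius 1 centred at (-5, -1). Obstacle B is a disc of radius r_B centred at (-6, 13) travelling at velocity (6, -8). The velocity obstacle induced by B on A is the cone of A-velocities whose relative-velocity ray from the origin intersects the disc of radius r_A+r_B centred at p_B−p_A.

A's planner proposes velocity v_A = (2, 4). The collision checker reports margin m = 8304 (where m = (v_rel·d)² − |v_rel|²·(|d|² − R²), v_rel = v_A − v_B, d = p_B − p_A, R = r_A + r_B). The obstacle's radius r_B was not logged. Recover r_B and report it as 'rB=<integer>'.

m = 8304
d = (-1, 14);  v_rel = (-4, 12),  |v_rel|² = 160
v_rel×d = (-4)·(14) − (12)·(-1) = -44
since m = R²·160 − (-44)²:  R² = (1936 + 8304) / 160 = 64
R = √64 = 8  ⇒  r_B = 8 − 1 = 7

rB=7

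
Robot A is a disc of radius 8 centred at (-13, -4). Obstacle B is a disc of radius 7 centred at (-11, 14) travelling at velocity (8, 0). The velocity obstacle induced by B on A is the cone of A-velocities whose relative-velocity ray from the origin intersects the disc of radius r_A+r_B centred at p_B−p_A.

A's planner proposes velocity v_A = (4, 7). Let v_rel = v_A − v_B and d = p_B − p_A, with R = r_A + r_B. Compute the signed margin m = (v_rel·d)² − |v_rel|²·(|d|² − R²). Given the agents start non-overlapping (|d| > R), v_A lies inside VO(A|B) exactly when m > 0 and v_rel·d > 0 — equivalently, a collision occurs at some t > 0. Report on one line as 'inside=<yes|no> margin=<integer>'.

d = (2, 18),  |d|² = 328;  R = 8+7 = 15,  c = 328−15² = 103
v_rel = (-4, 7),  |v_rel|² = 65;  v_rel·d = (-4)·(2) + (7)·(18) = 118
65·t² − 236·t + 103 = 0  ⇒  m = 118² − 65·103 = 7229
m = 7229 > 0,  v_rel·d = 118 > 0  ⇒  inside

inside=yes margin=7229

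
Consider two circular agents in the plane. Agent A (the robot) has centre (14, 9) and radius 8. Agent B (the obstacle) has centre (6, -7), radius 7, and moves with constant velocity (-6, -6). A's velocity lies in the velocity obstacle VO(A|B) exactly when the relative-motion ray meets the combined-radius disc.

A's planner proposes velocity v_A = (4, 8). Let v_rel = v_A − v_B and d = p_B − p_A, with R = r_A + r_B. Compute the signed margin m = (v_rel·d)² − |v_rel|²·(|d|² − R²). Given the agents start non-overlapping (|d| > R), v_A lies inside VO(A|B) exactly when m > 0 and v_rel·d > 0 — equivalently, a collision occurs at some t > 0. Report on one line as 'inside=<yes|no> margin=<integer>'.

d = (-8, -16),  |d|² = 320;  R = 8+7 = 15,  c = 320−15² = 95
v_rel = (10, 14),  |v_rel|² = 296;  v_rel·d = (10)·(-8) + (14)·(-16) = -304
296·t² + 608·t + 95 = 0  ⇒  m = (-304)² − 296·95 = 64296
m = 64296 > 0,  v_rel·d = -304 < 0  ⇒  outside

inside=no margin=64296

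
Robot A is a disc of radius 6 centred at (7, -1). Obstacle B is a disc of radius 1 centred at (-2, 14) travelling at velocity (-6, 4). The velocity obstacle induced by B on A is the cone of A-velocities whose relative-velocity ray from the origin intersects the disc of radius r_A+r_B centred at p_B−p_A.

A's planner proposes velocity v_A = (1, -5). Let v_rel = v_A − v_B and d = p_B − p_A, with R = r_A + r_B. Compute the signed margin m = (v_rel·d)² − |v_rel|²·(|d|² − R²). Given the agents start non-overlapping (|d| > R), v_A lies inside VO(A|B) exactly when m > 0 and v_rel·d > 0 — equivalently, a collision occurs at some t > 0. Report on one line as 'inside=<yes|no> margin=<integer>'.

d = (-9, 15),  |d|² = 306;  R = 6+1 = 7,  c = 306−7² = 257
v_rel = (7, -9),  |v_rel|² = 130;  v_rel·d = (7)·(-9) + (-9)·(15) = -198
130·t² + 396·t + 257 = 0  ⇒  m = (-198)² − 130·257 = 5794
m = 5794 > 0,  v_rel·d = -198 < 0  ⇒  outside

inside=no margin=5794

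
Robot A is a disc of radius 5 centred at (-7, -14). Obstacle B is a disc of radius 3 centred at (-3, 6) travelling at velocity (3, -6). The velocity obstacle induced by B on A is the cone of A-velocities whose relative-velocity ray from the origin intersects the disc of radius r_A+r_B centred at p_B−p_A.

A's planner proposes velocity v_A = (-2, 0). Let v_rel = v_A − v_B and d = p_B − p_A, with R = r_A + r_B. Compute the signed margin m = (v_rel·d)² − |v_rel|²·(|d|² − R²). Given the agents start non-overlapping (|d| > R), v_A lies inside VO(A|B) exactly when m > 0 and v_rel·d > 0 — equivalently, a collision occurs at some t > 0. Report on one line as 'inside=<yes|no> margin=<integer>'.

d = (4, 20),  |d|² = 416;  R = 5+3 = 8,  c = 416−8² = 352
v_rel = (-5, 6),  |v_rel|² = 61;  v_rel·d = (-5)·(4) + (6)·(20) = 100
61·t² − 200·t + 352 = 0  ⇒  m = 100² − 61·352 = -11472
m = -11472 < 0,  v_rel·d = 100 > 0  ⇒  outside

inside=no margin=-11472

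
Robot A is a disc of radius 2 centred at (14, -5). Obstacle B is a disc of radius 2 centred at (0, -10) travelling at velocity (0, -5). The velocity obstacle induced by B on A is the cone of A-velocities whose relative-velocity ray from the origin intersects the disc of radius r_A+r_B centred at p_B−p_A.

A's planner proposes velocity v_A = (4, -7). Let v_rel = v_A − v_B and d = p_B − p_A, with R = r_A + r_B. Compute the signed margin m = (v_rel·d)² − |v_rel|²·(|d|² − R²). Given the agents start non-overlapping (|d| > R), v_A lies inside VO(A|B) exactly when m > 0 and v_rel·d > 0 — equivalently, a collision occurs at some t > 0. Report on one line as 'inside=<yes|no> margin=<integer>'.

d = (-14, -5),  |d|² = 221;  R = 2+2 = 4,  c = 221−4² = 205
v_rel = (4, -2),  |v_rel|² = 20;  v_rel·d = (4)·(-14) + (-2)·(-5) = -46
20·t² + 92·t + 205 = 0  ⇒  m = (-46)² − 20·205 = -1984
m = -1984 < 0,  v_rel·d = -46 < 0  ⇒  outside

inside=no margin=-1984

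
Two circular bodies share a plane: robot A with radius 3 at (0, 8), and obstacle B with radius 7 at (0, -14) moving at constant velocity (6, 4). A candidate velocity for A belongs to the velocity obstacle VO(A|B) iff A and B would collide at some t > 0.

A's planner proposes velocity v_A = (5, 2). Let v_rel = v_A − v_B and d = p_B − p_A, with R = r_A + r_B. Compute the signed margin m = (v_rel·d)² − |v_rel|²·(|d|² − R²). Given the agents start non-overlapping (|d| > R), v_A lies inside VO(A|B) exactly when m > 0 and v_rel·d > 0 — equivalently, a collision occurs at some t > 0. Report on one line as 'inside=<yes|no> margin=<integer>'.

d = (0, -22),  |d|² = 484;  R = 3+7 = 10,  c = 484−10² = 384
v_rel = (-1, -2),  |v_rel|² = 5;  v_rel·d = (-1)·(0) + (-2)·(-22) = 44
5·t² − 88·t + 384 = 0  ⇒  m = 44² − 5·384 = 16
m = 16 > 0,  v_rel·d = 44 > 0  ⇒  inside

inside=yes margin=16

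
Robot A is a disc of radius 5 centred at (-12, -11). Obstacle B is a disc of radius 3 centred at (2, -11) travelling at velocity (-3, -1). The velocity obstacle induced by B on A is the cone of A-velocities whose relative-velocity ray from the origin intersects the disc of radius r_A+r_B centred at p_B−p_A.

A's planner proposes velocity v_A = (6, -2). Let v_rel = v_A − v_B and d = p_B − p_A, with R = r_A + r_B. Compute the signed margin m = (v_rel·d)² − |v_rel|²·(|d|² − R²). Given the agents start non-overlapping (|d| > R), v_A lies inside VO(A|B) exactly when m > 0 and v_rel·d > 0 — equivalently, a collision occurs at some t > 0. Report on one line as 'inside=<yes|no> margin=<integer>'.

d = (14, 0),  |d|² = 196;  R = 5+3 = 8,  c = 196−8² = 132
v_rel = (9, -1),  |v_rel|² = 82;  v_rel·d = (9)·(14) + (-1)·(0) = 126
82·t² − 252·t + 132 = 0  ⇒  m = 126² − 82·132 = 5052
m = 5052 > 0,  v_rel·d = 126 > 0  ⇒  inside

inside=yes margin=5052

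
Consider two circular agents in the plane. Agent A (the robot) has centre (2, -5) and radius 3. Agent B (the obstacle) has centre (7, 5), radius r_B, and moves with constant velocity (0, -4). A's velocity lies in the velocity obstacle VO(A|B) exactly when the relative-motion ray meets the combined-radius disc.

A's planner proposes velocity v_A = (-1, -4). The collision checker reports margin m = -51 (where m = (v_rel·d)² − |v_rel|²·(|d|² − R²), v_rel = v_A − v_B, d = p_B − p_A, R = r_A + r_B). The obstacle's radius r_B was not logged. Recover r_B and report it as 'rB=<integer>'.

m = -51
d = (5, 10);  v_rel = (-1, 0),  |v_rel|² = 1
v_rel×d = (-1)·(10) − (0)·(5) = -10
since m = R²·1 − (-10)²:  R² = (100 + -51) / 1 = 49
R = √49 = 7  ⇒  r_B = 7 − 3 = 4

rB=4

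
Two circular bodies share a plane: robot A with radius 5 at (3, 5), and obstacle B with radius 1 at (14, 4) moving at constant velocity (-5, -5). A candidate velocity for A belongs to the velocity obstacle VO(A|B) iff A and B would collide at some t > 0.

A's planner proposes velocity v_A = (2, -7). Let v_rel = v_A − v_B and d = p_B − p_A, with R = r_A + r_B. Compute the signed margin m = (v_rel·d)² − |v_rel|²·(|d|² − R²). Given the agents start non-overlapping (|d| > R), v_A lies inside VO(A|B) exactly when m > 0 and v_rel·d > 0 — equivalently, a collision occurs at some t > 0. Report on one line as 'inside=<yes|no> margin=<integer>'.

d = (11, -1),  |d|² = 122;  R = 5+1 = 6,  c = 122−6² = 86
v_rel = (7, -2),  |v_rel|² = 53;  v_rel·d = (7)·(11) + (-2)·(-1) = 79
53·t² − 158·t + 86 = 0  ⇒  m = 79² − 53·86 = 1683
m = 1683 > 0,  v_rel·d = 79 > 0  ⇒  inside

inside=yes margin=1683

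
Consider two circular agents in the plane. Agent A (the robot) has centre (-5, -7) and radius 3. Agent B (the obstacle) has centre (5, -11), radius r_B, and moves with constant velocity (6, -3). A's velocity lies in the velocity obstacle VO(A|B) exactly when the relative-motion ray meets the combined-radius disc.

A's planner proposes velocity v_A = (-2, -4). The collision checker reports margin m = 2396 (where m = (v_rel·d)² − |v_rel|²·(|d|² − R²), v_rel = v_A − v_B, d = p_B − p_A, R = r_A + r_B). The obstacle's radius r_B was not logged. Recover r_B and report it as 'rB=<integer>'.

m = 2396
d = (10, -4);  v_rel = (-8, -1),  |v_rel|² = 65
v_rel×d = (-8)·(-4) − (-1)·(10) = 42
since m = R²·65 − 42²:  R² = (1764 + 2396) / 65 = 64
R = √64 = 8  ⇒  r_B = 8 − 3 = 5

rB=5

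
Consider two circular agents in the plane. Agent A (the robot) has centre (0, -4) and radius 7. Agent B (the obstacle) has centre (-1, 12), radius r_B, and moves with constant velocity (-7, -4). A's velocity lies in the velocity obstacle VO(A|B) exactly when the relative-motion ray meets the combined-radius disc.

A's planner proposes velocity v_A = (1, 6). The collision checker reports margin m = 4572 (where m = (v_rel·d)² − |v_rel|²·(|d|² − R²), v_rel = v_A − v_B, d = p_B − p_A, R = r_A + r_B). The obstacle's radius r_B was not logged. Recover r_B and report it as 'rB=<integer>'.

m = 4572
d = (-1, 16);  v_rel = (8, 10),  |v_rel|² = 164
v_rel×d = (8)·(16) − (10)·(-1) = 138
since m = R²·164 − 138²:  R² = (19044 + 4572) / 164 = 144
R = √144 = 12  ⇒  r_B = 12 − 7 = 5

rB=5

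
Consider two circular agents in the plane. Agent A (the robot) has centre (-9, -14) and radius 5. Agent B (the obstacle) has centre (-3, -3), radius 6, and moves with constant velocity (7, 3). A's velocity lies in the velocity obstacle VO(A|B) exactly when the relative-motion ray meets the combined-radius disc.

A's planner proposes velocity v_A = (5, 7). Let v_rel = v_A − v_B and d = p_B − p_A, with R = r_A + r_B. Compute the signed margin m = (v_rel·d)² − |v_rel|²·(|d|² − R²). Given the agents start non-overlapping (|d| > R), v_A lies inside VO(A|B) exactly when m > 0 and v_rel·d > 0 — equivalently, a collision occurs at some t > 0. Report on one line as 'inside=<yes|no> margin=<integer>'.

d = (6, 11),  |d|² = 157;  R = 5+6 = 11,  c = 157−11² = 36
v_rel = (-2, 4),  |v_rel|² = 20;  v_rel·d = (-2)·(6) + (4)·(11) = 32
20·t² − 64·t + 36 = 0  ⇒  m = 32² − 20·36 = 304
m = 304 > 0,  v_rel·d = 32 > 0  ⇒  inside

inside=yes margin=304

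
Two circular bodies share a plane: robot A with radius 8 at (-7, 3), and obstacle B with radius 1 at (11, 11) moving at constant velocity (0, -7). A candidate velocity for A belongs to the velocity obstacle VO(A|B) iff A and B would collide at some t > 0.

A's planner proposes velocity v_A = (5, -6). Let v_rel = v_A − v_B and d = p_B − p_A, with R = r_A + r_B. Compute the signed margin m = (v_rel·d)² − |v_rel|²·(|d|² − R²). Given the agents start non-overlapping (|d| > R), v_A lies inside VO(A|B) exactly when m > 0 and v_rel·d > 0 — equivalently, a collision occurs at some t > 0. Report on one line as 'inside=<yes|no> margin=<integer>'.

d = (18, 8),  |d|² = 388;  R = 8+1 = 9,  c = 388−9² = 307
v_rel = (5, 1),  |v_rel|² = 26;  v_rel·d = (5)·(18) + (1)·(8) = 98
26·t² − 196·t + 307 = 0  ⇒  m = 98² − 26·307 = 1622
m = 1622 > 0,  v_rel·d = 98 > 0  ⇒  inside

inside=yes margin=1622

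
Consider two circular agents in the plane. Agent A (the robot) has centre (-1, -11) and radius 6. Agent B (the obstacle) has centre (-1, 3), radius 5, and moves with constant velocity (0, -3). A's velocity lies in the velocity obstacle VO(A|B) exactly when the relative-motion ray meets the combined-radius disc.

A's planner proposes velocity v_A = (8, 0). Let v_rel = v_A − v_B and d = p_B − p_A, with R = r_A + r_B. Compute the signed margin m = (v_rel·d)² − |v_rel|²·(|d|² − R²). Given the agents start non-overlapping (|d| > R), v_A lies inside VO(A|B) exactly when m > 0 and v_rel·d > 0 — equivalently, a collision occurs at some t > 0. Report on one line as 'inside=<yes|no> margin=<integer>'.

d = (0, 14),  |d|² = 196;  R = 6+5 = 11,  c = 196−11² = 75
v_rel = (8, 3),  |v_rel|² = 73;  v_rel·d = (8)·(0) + (3)·(14) = 42
73·t² − 84·t + 75 = 0  ⇒  m = 42² − 73·75 = -3711
m = -3711 < 0,  v_rel·d = 42 > 0  ⇒  outside

inside=no margin=-3711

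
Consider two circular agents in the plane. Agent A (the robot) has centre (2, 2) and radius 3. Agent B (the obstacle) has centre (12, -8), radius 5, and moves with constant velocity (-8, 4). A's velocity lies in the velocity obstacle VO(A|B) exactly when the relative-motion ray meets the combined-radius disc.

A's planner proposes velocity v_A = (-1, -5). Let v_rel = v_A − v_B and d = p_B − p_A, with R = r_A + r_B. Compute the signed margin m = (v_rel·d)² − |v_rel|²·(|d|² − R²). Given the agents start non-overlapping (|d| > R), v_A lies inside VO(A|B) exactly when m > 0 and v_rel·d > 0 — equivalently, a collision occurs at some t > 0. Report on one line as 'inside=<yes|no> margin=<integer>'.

d = (10, -10),  |d|² = 200;  R = 3+5 = 8,  c = 200−8² = 136
v_rel = (7, -9),  |v_rel|² = 130;  v_rel·d = (7)·(10) + (-9)·(-10) = 160
130·t² − 320·t + 136 = 0  ⇒  m = 160² − 130·136 = 7920
m = 7920 > 0,  v_rel·d = 160 > 0  ⇒  inside

inside=yes margin=7920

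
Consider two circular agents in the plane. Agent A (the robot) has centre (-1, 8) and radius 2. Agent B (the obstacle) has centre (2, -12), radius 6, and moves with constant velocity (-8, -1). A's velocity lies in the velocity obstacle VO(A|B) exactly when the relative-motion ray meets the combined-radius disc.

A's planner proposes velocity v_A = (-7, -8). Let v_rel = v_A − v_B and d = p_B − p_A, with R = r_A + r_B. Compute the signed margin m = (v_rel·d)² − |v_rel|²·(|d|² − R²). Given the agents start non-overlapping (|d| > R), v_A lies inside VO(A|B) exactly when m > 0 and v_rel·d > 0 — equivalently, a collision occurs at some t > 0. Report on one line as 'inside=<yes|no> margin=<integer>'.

d = (3, -20),  |d|² = 409;  R = 2+6 = 8,  c = 409−8² = 345
v_rel = (1, -7),  |v_rel|² = 50;  v_rel·d = (1)·(3) + (-7)·(-20) = 143
50·t² − 286·t + 345 = 0  ⇒  m = 143² − 50·345 = 3199
m = 3199 > 0,  v_rel·d = 143 > 0  ⇒  inside

inside=yes margin=3199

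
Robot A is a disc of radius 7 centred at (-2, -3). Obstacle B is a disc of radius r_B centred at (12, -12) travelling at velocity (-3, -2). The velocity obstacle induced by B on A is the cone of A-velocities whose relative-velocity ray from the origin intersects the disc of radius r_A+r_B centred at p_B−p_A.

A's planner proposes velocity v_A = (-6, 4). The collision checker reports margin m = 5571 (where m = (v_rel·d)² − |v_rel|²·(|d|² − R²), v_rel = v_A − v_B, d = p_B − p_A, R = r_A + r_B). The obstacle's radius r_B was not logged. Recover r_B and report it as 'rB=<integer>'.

m = 5571
d = (14, -9);  v_rel = (-3, 6),  |v_rel|² = 45
v_rel×d = (-3)·(-9) − (6)·(14) = -57
since m = R²·45 − (-57)²:  R² = (3249 + 5571) / 45 = 196
R = √196 = 14  ⇒  r_B = 14 − 7 = 7

rB=7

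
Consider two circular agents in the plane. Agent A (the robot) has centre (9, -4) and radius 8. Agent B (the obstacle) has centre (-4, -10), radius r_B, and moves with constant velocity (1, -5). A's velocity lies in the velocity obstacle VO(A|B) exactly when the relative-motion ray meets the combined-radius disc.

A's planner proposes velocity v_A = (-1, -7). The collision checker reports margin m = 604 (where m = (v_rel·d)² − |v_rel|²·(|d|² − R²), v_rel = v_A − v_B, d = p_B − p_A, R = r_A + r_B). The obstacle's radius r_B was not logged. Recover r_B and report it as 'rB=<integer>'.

m = 604
d = (-13, -6);  v_rel = (-2, -2),  |v_rel|² = 8
v_rel×d = (-2)·(-6) − (-2)·(-13) = -14
since m = R²·8 − (-14)²:  R² = (196 + 604) / 8 = 100
R = √100 = 10  ⇒  r_B = 10 − 8 = 2

rB=2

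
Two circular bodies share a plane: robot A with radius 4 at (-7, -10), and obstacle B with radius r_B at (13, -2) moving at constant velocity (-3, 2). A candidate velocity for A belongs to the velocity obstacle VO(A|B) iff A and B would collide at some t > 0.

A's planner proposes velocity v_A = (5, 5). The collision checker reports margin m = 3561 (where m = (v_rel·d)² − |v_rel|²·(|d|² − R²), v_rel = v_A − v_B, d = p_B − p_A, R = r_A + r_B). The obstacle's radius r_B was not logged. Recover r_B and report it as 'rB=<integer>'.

m = 3561
d = (20, 8);  v_rel = (8, 3),  |v_rel|² = 73
v_rel×d = (8)·(8) − (3)·(20) = 4
since m = R²·73 − 4²:  R² = (16 + 3561) / 73 = 49
R = √49 = 7  ⇒  r_B = 7 − 4 = 3

rB=3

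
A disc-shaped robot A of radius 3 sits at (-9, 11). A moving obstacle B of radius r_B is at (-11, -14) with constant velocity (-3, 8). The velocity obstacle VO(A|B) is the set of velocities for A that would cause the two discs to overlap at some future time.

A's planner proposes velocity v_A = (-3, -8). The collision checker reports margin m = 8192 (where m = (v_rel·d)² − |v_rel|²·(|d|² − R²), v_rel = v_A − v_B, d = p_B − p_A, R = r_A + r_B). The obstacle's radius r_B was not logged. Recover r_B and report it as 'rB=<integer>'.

m = 8192
d = (-2, -25);  v_rel = (0, -16),  |v_rel|² = 256
v_rel×d = (0)·(-25) − (-16)·(-2) = -32
since m = R²·256 − (-32)²:  R² = (1024 + 8192) / 256 = 36
R = √36 = 6  ⇒  r_B = 6 − 3 = 3

rB=3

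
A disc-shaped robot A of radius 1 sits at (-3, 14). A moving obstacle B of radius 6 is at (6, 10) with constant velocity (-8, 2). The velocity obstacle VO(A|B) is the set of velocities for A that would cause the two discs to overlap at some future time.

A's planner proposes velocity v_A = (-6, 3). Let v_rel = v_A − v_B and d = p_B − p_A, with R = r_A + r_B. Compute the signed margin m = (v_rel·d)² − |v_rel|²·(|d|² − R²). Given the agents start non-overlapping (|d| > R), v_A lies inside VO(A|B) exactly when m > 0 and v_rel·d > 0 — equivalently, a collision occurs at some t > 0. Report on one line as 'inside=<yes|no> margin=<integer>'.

d = (9, -4),  |d|² = 97;  R = 1+6 = 7,  c = 97−7² = 48
v_rel = (2, 1),  |v_rel|² = 5;  v_rel·d = (2)·(9) + (1)·(-4) = 14
5·t² − 28·t + 48 = 0  ⇒  m = 14² − 5·48 = -44
m = -44 < 0,  v_rel·d = 14 > 0  ⇒  outside

inside=no margin=-44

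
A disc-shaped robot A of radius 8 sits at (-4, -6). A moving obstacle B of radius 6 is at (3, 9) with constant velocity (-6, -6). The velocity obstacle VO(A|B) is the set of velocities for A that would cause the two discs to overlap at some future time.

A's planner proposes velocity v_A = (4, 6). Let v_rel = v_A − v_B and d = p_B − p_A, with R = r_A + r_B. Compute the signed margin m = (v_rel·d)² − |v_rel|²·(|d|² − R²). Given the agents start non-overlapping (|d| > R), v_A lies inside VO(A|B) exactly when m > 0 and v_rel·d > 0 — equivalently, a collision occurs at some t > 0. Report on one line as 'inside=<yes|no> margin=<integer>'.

d = (7, 15),  |d|² = 274;  R = 8+6 = 14,  c = 274−14² = 78
v_rel = (10, 12),  |v_rel|² = 244;  v_rel·d = (10)·(7) + (12)·(15) = 250
244·t² − 500·t + 78 = 0  ⇒  m = 250² − 244·78 = 43468
m = 43468 > 0,  v_rel·d = 250 > 0  ⇒  inside

inside=yes margin=43468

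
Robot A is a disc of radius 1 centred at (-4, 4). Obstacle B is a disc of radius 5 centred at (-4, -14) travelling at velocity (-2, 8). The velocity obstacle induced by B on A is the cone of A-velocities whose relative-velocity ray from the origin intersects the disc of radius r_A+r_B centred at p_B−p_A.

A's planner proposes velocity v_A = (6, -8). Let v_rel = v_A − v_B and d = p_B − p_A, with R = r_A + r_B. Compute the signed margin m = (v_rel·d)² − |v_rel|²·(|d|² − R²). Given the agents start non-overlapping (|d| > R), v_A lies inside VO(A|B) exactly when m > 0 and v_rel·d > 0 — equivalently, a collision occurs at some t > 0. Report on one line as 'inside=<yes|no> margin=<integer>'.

d = (0, -18),  |d|² = 324;  R = 1+5 = 6,  c = 324−6² = 288
v_rel = (8, -16),  |v_rel|² = 320;  v_rel·d = (8)·(0) + (-16)·(-18) = 288
320·t² − 576·t + 288 = 0  ⇒  m = 288² − 320·288 = -9216
m = -9216 < 0,  v_rel·d = 288 > 0  ⇒  outside

inside=no margin=-9216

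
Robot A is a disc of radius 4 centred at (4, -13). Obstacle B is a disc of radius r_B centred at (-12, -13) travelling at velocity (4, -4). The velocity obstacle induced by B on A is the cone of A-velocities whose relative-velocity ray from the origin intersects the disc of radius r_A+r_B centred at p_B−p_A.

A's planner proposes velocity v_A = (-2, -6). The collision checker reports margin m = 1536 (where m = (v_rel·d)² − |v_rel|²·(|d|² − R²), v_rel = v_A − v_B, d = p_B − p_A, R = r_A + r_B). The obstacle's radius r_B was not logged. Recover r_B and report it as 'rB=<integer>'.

m = 1536
d = (-16, 0);  v_rel = (-6, -2),  |v_rel|² = 40
v_rel×d = (-6)·(0) − (-2)·(-16) = -32
since m = R²·40 − (-32)²:  R² = (1024 + 1536) / 40 = 64
R = √64 = 8  ⇒  r_B = 8 − 4 = 4

rB=4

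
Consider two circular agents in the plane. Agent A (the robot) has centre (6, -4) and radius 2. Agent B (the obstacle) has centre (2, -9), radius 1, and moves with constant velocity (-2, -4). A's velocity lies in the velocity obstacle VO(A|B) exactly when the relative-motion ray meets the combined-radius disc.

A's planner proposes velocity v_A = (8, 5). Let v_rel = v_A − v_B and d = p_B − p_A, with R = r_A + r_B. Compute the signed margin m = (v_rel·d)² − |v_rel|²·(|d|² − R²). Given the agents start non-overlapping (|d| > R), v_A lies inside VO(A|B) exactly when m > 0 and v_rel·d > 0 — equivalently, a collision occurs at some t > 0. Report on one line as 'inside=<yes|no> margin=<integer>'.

d = (-4, -5),  |d|² = 41;  R = 2+1 = 3,  c = 41−3² = 32
v_rel = (10, 9),  |v_rel|² = 181;  v_rel·d = (10)·(-4) + (9)·(-5) = -85
181·t² + 170·t + 32 = 0  ⇒  m = (-85)² − 181·32 = 1433
m = 1433 > 0,  v_rel·d = -85 < 0  ⇒  outside

inside=no margin=1433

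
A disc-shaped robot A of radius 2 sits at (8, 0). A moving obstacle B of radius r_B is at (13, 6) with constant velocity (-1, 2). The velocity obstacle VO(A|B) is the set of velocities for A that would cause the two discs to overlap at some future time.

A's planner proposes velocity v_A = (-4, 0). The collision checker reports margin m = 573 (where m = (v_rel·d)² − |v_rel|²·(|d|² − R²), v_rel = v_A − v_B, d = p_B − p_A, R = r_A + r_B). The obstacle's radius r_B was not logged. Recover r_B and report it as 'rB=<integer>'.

m = 573
d = (5, 6);  v_rel = (-3, -2),  |v_rel|² = 13
v_rel×d = (-3)·(6) − (-2)·(5) = -8
since m = R²·13 − (-8)²:  R² = (64 + 573) / 13 = 49
R = √49 = 7  ⇒  r_B = 7 − 2 = 5

rB=5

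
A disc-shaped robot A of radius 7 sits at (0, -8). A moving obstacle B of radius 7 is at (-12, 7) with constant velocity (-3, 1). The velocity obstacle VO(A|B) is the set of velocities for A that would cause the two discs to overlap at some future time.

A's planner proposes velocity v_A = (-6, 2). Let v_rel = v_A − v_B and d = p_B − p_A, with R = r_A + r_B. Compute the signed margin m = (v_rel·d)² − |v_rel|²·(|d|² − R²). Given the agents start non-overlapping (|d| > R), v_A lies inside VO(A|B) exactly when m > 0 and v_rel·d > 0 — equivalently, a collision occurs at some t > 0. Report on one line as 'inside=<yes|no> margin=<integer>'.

d = (-12, 15),  |d|² = 369;  R = 7+7 = 14,  c = 369−14² = 173
v_rel = (-3, 1),  |v_rel|² = 10;  v_rel·d = (-3)·(-12) + (1)·(15) = 51
10·t² − 102·t + 173 = 0  ⇒  m = 51² − 10·173 = 871
m = 871 > 0,  v_rel·d = 51 > 0  ⇒  inside

inside=yes margin=871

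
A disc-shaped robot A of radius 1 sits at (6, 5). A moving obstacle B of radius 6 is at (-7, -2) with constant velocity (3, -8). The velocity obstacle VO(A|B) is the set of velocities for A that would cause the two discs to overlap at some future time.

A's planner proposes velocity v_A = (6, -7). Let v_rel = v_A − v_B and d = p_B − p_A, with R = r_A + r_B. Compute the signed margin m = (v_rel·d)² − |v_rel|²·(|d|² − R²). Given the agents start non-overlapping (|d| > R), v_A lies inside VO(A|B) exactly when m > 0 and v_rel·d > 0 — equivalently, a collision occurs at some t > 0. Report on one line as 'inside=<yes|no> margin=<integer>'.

d = (-13, -7),  |d|² = 218;  R = 1+6 = 7,  c = 218−7² = 169
v_rel = (3, 1),  |v_rel|² = 10;  v_rel·d = (3)·(-13) + (1)·(-7) = -46
10·t² + 92·t + 169 = 0  ⇒  m = (-46)² − 10·169 = 426
m = 426 > 0,  v_rel·d = -46 < 0  ⇒  outside

inside=no margin=426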